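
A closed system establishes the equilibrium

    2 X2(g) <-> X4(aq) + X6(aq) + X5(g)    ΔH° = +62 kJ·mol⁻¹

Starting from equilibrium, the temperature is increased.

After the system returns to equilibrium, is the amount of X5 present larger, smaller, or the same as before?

The forward reaction is endothermic. Raising T favours the endothermic direction — shift to the right.
The net shift is to the right. X5 is a product, so its amount increases.

increases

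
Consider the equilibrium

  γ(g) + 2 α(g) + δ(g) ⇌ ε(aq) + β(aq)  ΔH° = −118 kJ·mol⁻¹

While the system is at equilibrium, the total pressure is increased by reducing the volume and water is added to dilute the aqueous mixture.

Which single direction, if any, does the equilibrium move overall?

Gas moles: reactants 4, products 0 (Δn_gas = -4). Compression shifts the system toward the side with fewer moles of gas — to the right.
Dilution lowers every aqueous concentration by the same factor. Δn_aq = 2 − 0 = +2, so the system shifts toward the side with more dissolved moles — to the right.
All effects act in the same direction — net shift to the right.

right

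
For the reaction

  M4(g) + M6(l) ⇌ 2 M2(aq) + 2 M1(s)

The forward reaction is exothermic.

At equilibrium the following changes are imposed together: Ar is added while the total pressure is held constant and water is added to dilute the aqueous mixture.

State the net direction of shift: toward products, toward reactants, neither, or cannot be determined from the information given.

cannot be determined

Adding inert gas at constant total pressure expands the volume and lowers every reacting partial pressure. With Δn_gas = 0 − 1 = -1, Q moves away from K toward the side with fewer gas moles, so the system shifts toward the side with more gas moles — to the left.
Dilution lowers every aqueous concentration by the same factor. Δn_aq = 2 − 0 = +2, so the system shifts toward the side with more dissolved moles — to the right.
The individual effects push in opposite directions; without quantitative information the net direction cannot be determined.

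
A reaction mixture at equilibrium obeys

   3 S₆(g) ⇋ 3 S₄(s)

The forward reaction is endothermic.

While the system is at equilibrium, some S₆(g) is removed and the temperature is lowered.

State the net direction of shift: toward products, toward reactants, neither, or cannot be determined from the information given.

Removing S₆ (g), a reactant, drives the reaction to the left.
The forward reaction is endothermic. Lowering T favours the exothermic direction — shift to the left.
All effects act in the same direction — net shift to the left.

left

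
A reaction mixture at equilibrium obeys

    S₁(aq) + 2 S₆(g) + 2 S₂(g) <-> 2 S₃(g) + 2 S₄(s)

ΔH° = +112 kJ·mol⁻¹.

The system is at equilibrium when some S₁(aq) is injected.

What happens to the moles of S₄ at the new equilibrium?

Adding S₁ (aq), a reactant, drives the reaction to the right.
The net shift is to the right. S₄ is a product, so its amount increases.

increases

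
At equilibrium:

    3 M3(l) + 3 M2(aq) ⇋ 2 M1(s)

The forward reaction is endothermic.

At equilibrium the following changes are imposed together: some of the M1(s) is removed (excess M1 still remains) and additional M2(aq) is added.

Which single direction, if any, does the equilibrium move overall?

right

M1 is a pure solid; its activity is 1 regardless of amount, so Q is unaffected — no shift from this change.
Adding M2 (aq), a reactant, drives the reaction to the right.
Only the nonzero effect(s) matter; the net shift is to the right.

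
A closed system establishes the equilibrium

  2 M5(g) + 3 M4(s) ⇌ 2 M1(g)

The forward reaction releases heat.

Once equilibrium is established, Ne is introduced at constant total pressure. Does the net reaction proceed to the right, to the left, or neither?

no shift

Adding inert gas at constant total pressure expands the volume, scaling every reacting partial pressure by the same factor. Δn_gas = 2 − 2 = 0, so Q is unchanged — no shift.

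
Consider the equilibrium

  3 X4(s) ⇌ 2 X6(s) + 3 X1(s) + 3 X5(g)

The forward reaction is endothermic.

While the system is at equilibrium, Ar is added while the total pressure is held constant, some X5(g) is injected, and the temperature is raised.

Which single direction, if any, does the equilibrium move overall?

cannot be determined

Adding inert gas at constant total pressure expands the volume and lowers every reacting partial pressure. With Δn_gas = 3 − 0 = +3, Q moves away from K toward the side with fewer gas moles, so the system shifts toward the side with more gas moles — to the right.
Adding X5 (g), a product, drives the reaction to the left.
The forward reaction is endothermic. Raising T favours the endothermic direction — shift to the right.
The individual effects push in opposite directions; without quantitative information the net direction cannot be determined.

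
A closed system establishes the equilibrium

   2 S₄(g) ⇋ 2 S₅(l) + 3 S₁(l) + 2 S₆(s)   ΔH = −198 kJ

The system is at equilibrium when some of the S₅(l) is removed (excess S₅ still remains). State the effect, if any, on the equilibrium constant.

The equilibrium constant depends only on temperature. This perturbation changes neither the position of equilibrium nor K.

unchanged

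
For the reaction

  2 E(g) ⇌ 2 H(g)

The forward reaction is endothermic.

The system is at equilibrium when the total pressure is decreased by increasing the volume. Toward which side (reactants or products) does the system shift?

Gas moles: reactants 2, products 2. Δn_gas = 0, so a volume change leaves Q equal to K — no shift from this change.

no shift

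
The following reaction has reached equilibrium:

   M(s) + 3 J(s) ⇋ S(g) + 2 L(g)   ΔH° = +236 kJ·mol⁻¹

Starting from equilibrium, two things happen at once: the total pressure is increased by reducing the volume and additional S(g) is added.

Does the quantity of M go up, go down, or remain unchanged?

Gas moles: reactants 0, products 3 (Δn_gas = +3). Compression shifts the system toward the side with fewer moles of gas — to the left.
Adding S (g), a product, drives the reaction to the left.
The net shift is to the left. M is a reactant, so its amount increases.

increases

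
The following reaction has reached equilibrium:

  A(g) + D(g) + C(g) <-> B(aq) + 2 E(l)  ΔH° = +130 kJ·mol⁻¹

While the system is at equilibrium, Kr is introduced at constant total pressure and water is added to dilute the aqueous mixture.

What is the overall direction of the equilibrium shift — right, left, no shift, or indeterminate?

Adding inert gas at constant total pressure expands the volume and lowers every reacting partial pressure. With Δn_gas = 0 − 3 = -3, Q moves away from K toward the side with fewer gas moles, so the system shifts toward the side with more gas moles — to the left.
Dilution lowers every aqueous concentration by the same factor. Δn_aq = 1 − 0 = +1, so the system shifts toward the side with more dissolved moles — to the right.
The individual effects push in opposite directions; without quantitative information the net direction cannot be determined.

cannot be determined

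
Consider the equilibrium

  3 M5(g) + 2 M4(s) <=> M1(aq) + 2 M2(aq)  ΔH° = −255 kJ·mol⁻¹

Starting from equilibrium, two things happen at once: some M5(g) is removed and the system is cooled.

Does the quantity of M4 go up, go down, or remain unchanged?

cannot be determined

Removing M5 (g), a reactant, drives the reaction to the left.
The forward reaction is exothermic. Lowering T favours the exothermic direction — shift to the right.
The two effects oppose each other, so the net shift — and hence the change in M4 — cannot be determined from the given information.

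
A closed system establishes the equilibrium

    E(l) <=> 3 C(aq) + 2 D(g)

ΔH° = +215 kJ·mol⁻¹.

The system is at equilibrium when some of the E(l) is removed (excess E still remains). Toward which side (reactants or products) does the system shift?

E is a pure liquid; its activity is 1 regardless of amount, so Q is unaffected — no shift from this change.

no shift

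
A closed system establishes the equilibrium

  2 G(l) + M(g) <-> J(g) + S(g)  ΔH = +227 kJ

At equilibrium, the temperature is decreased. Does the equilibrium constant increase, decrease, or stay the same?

decreases

K depends on temperature via the van 't Hoff relation. The forward reaction is endothermic, so lowering T decreases K.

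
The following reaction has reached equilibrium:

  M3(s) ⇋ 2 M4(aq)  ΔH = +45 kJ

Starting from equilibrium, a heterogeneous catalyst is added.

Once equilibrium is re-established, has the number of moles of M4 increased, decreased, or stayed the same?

unchanged

A catalyst speeds both forward and reverse rates equally; it changes neither Q nor K — no shift from this change.
No net shift occurs, so the amount of M4 is unchanged.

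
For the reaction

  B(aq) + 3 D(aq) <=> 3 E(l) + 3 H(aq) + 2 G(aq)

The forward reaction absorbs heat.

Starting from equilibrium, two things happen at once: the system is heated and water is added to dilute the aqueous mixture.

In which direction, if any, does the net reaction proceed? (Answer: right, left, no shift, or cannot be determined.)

The forward reaction is endothermic. Raising T favours the endothermic direction — shift to the right.
Dilution lowers every aqueous concentration by the same factor. Δn_aq = 5 − 4 = +1, so the system shifts toward the side with more dissolved moles — to the right.
All effects act in the same direction — net shift to the right.

right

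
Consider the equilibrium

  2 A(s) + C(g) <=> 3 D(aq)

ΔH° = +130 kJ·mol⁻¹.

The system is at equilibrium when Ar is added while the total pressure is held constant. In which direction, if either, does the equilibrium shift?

left

Adding inert gas at constant total pressure expands the volume and lowers every reacting partial pressure. With Δn_gas = 0 − 1 = -1, Q moves away from K toward the side with fewer gas moles, so the system shifts toward the side with more gas moles — to the left.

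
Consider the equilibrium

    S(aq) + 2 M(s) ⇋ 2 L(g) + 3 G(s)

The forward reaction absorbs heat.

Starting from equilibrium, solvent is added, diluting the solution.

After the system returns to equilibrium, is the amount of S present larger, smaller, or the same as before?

increases

Dilution lowers every aqueous concentration by the same factor. Δn_aq = 0 − 1 = -1, so the system shifts toward the side with more dissolved moles — to the left.
The net shift is to the left. S is a reactant, so its amount increases.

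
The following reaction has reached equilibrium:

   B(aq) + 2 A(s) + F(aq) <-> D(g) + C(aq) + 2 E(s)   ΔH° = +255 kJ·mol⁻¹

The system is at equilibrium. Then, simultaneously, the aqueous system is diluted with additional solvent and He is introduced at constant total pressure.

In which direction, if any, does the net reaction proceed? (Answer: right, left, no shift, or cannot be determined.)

Dilution lowers every aqueous concentration by the same factor. Δn_aq = 1 − 2 = -1, so the system shifts toward the side with more dissolved moles — to the left.
Adding inert gas at constant total pressure expands the volume and lowers every reacting partial pressure. With Δn_gas = 1 − 0 = +1, Q moves away from K toward the side with fewer gas moles, so the system shifts toward the side with more gas moles — to the right.
The individual effects push in opposite directions; without quantitative information the net direction cannot be determined.

cannot be determined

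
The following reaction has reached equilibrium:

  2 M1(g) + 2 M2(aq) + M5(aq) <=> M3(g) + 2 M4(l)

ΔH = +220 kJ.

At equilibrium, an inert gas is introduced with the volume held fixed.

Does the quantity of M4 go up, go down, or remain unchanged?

unchanged

At constant volume, adding an inert gas leaves every reacting species' partial pressure unchanged, so Q is unchanged — no shift from this change.
No net shift occurs, so the amount of M4 is unchanged.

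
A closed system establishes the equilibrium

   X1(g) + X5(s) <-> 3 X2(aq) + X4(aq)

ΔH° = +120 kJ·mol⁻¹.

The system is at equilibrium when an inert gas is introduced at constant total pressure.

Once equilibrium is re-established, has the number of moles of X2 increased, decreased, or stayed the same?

decreases

Adding inert gas at constant total pressure expands the volume and lowers every reacting partial pressure. With Δn_gas = 0 − 1 = -1, Q moves away from K toward the side with fewer gas moles, so the system shifts toward the side with more gas moles — to the left.
The net shift is to the left. X2 is a product, so its amount decreases.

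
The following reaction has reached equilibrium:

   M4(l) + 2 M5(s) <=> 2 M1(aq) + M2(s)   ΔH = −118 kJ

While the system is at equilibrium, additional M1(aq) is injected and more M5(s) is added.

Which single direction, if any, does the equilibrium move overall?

Adding M1 (aq), a product, drives the reaction to the left.
M5 is a pure solid; its activity is 1 regardless of amount, so Q is unaffected — no shift from this change.
Only the nonzero effect(s) matter; the net shift is to the left.

left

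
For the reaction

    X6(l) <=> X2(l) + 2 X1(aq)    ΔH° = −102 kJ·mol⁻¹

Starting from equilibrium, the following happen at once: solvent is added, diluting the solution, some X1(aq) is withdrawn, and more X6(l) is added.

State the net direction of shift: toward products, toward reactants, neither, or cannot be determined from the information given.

right

Dilution lowers every aqueous concentration by the same factor. Δn_aq = 2 − 0 = +2, so the system shifts toward the side with more dissolved moles — to the right.
Removing X1 (aq), a product, drives the reaction to the right.
X6 is a pure liquid; its activity is 1 regardless of amount, so Q is unaffected — no shift from this change.
Only the nonzero effect(s) matter; the net shift is to the right.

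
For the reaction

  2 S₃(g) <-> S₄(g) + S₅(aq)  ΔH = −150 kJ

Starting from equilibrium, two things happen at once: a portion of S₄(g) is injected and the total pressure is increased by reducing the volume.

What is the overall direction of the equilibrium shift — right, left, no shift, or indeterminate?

Adding S₄ (g), a product, drives the reaction to the left.
Gas moles: reactants 2, products 1 (Δn_gas = -1). Compression shifts the system toward the side with fewer moles of gas — to the right.
The individual effects push in opposite directions; without quantitative information the net direction cannot be determined.

cannot be determined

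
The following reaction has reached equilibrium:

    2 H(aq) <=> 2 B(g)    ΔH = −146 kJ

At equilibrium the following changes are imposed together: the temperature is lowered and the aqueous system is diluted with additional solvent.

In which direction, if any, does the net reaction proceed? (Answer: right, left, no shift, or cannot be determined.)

cannot be determined

The forward reaction is exothermic. Lowering T favours the exothermic direction — shift to the right.
Dilution lowers every aqueous concentration by the same factor. Δn_aq = 0 − 2 = -2, so the system shifts toward the side with more dissolved moles — to the left.
The individual effects push in opposite directions; without quantitative information the net direction cannot be determined.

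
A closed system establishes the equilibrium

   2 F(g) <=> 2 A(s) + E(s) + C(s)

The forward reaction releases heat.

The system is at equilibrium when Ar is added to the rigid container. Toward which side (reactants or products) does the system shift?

At constant volume, adding an inert gas leaves every reacting species' partial pressure unchanged, so Q is unchanged — no shift from this change.

no shift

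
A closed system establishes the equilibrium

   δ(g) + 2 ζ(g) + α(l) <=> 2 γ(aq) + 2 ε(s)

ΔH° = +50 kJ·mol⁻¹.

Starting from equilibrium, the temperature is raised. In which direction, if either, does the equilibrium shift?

The forward reaction is endothermic. Raising T favours the endothermic direction — shift to the right.

right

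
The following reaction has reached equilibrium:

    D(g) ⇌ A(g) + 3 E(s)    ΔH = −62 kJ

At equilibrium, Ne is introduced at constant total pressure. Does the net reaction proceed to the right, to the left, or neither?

no shift

Adding inert gas at constant total pressure expands the volume, scaling every reacting partial pressure by the same factor. Δn_gas = 1 − 1 = 0, so Q is unchanged — no shift.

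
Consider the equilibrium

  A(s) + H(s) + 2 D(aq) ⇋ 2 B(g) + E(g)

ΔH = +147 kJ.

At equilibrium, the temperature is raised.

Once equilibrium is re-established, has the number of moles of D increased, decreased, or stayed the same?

The forward reaction is endothermic. Raising T favours the endothermic direction — shift to the right.
The net shift is to the right. D is a reactant, so its amount decreases.

decreases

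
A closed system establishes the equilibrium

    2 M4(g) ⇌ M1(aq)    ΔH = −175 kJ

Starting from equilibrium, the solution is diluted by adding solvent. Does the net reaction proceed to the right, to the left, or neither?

right

Dilution lowers every aqueous concentration by the same factor. Δn_aq = 1 − 0 = +1, so the system shifts toward the side with more dissolved moles — to the right.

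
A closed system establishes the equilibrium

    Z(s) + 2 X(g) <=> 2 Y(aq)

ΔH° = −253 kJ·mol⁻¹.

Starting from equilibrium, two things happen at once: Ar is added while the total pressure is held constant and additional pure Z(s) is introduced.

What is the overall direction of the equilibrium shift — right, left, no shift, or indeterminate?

Adding inert gas at constant total pressure expands the volume and lowers every reacting partial pressure. With Δn_gas = 0 − 2 = -2, Q moves away from K toward the side with fewer gas moles, so the system shifts toward the side with more gas moles — to the left.
Z is a pure solid; its activity is 1 regardless of amount, so Q is unaffected — no shift from this change.
Only the nonzero effect(s) matter; the net shift is to the left.

left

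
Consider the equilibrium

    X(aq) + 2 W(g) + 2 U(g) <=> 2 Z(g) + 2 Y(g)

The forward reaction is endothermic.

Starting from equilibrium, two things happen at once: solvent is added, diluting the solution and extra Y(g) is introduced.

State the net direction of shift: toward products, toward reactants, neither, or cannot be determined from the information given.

left

Dilution lowers every aqueous concentration by the same factor. Δn_aq = 0 − 1 = -1, so the system shifts toward the side with more dissolved moles — to the left.
Adding Y (g), a product, drives the reaction to the left.
All effects act in the same direction — net shift to the left.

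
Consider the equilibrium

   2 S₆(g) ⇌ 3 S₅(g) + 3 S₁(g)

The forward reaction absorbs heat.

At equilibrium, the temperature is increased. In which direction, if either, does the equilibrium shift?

The forward reaction is endothermic. Raising T favours the endothermic direction — shift to the right.

right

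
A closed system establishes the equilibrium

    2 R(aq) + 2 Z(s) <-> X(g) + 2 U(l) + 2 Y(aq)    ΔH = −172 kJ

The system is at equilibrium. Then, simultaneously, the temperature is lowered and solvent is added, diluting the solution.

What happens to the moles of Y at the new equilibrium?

increases

The forward reaction is exothermic. Lowering T favours the exothermic direction — shift to the right.
Dilution scales every aqueous concentration by the same factor. Δn_aq = 2 − 2 = 0, so Q is unchanged — no shift.
The net shift is to the right. Y is a product, so its amount increases.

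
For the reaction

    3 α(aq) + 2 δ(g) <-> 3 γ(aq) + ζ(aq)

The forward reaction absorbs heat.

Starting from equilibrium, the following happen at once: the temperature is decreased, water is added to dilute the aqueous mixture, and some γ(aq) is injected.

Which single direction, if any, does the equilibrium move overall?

The forward reaction is endothermic. Lowering T favours the exothermic direction — shift to the left.
Dilution lowers every aqueous concentration by the same factor. Δn_aq = 4 − 3 = +1, so the system shifts toward the side with more dissolved moles — to the right.
Adding γ (aq), a product, drives the reaction to the left.
The individual effects push in opposite directions; without quantitative information the net direction cannot be determined.

cannot be determined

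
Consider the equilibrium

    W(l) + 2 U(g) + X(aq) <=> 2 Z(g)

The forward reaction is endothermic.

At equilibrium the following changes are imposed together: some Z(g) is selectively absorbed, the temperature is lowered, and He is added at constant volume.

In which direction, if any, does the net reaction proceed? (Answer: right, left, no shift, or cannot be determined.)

cannot be determined

Removing Z (g), a product, drives the reaction to the right.
The forward reaction is endothermic. Lowering T favours the exothermic direction — shift to the left.
At constant volume, adding an inert gas leaves every reacting species' partial pressure unchanged, so Q is unchanged — no shift from this change.
The individual effects push in opposite directions; without quantitative information the net direction cannot be determined.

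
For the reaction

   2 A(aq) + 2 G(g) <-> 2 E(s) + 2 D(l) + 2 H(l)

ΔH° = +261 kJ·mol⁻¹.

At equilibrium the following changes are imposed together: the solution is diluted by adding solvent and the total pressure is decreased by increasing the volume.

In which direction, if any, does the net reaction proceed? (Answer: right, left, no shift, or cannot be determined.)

left

Dilution lowers every aqueous concentration by the same factor. Δn_aq = 0 − 2 = -2, so the system shifts toward the side with more dissolved moles — to the left.
Gas moles: reactants 2, products 0 (Δn_gas = -2). Expansion shifts the system toward the side with more moles of gas — to the left.
All effects act in the same direction — net shift to the left.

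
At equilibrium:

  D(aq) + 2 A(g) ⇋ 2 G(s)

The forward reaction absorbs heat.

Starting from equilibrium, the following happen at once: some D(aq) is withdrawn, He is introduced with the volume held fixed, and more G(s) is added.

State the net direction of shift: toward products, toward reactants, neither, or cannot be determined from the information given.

Removing D (aq), a reactant, drives the reaction to the left.
At constant volume, adding an inert gas leaves every reacting species' partial pressure unchanged, so Q is unchanged — no shift from this change.
G is a pure solid; its activity is 1 regardless of amount, so Q is unaffected — no shift from this change.
Only the nonzero effect(s) matter; the net shift is to the left.

left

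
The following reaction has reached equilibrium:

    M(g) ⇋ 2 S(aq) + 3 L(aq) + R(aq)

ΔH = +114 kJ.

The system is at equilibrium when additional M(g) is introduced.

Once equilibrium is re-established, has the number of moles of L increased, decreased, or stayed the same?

increases

Adding M (g), a reactant, drives the reaction to the right.
The net shift is to the right. L is a product, so its amount increases.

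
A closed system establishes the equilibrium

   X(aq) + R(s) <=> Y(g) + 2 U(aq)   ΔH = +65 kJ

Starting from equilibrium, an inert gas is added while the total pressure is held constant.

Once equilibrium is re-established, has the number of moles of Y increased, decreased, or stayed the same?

Adding inert gas at constant total pressure expands the volume and lowers every reacting partial pressure. With Δn_gas = 1 − 0 = +1, Q moves away from K toward the side with fewer gas moles, so the system shifts toward the side with more gas moles — to the right.
The net shift is to the right. Y is a product, so its amount increases.

increases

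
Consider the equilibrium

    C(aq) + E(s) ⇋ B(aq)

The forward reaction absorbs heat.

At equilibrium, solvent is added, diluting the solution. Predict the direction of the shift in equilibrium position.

no shift

Dilution scales every aqueous concentration by the same factor. Δn_aq = 1 − 1 = 0, so Q is unchanged — no shift.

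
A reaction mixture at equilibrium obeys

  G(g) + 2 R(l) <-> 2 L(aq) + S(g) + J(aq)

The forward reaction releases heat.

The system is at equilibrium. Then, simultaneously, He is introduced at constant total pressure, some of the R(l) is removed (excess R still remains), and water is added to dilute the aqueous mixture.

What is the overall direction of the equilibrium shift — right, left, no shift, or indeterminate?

right

Adding inert gas at constant total pressure expands the volume, scaling every reacting partial pressure by the same factor. Δn_gas = 1 − 1 = 0, so Q is unchanged — no shift.
R is a pure liquid; its activity is 1 regardless of amount, so Q is unaffected — no shift from this change.
Dilution lowers every aqueous concentration by the same factor. Δn_aq = 3 − 0 = +3, so the system shifts toward the side with more dissolved moles — to the right.
Only the nonzero effect(s) matter; the net shift is to the right.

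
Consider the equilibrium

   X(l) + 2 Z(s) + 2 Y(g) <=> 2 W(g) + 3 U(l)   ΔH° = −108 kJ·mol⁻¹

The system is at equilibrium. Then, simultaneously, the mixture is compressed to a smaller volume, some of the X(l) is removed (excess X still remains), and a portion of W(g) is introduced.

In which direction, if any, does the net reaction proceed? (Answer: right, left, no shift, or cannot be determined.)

left

Gas moles: reactants 2, products 2. Δn_gas = 0, so a volume change leaves Q equal to K — no shift from this change.
X is a pure liquid; its activity is 1 regardless of amount, so Q is unaffected — no shift from this change.
Adding W (g), a product, drives the reaction to the left.
Only the nonzero effect(s) matter; the net shift is to the left.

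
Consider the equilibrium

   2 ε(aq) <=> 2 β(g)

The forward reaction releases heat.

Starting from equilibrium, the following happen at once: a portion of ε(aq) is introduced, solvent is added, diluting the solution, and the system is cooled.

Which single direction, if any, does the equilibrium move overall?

Adding ε (aq), a reactant, drives the reaction to the right.
Dilution lowers every aqueous concentration by the same factor. Δn_aq = 0 − 2 = -2, so the system shifts toward the side with more dissolved moles — to the left.
The forward reaction is exothermic. Lowering T favours the exothermic direction — shift to the right.
The individual effects push in opposite directions; without quantitative information the net direction cannot be determined.

cannot be determined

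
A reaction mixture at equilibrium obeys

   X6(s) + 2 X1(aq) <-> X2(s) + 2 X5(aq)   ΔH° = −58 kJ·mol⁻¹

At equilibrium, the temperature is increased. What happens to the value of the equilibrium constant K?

decreases

K depends on temperature via the van 't Hoff relation. The forward reaction is exothermic, so raising T decreases K.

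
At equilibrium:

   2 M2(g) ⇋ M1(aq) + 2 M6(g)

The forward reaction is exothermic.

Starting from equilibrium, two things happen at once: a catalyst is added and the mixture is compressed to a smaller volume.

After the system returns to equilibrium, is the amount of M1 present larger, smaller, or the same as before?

unchanged

A catalyst speeds both forward and reverse rates equally; it changes neither Q nor K — no shift from this change.
Gas moles: reactants 2, products 2. Δn_gas = 0, so a volume change leaves Q equal to K — no shift from this change.
No net shift occurs, so the amount of M1 is unchanged.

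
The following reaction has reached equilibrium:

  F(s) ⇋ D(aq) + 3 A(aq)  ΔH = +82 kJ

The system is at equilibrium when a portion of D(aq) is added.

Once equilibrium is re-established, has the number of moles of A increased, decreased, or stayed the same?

Adding D (aq), a product, drives the reaction to the left.
The net shift is to the left. A is a product, so its amount decreases.

decreases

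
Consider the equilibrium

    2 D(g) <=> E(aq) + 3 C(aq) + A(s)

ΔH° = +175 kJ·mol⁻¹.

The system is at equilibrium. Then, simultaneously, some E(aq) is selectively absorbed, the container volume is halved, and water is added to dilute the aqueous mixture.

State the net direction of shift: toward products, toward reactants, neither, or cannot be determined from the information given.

right

Removing E (aq), a product, drives the reaction to the right.
Gas moles: reactants 2, products 0 (Δn_gas = -2). Compression shifts the system toward the side with fewer moles of gas — to the right.
Dilution lowers every aqueous concentration by the same factor. Δn_aq = 4 − 0 = +4, so the system shifts toward the side with more dissolved moles — to the right.
All effects act in the same direction — net shift to the right.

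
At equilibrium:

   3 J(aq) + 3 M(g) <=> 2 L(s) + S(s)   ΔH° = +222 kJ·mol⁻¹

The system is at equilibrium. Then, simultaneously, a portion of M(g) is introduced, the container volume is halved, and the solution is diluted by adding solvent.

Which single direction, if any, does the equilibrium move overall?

Adding M (g), a reactant, drives the reaction to the right.
Gas moles: reactants 3, products 0 (Δn_gas = -3). Compression shifts the system toward the side with fewer moles of gas — to the right.
Dilution lowers every aqueous concentration by the same factor. Δn_aq = 0 − 3 = -3, so the system shifts toward the side with more dissolved moles — to the left.
The individual effects push in opposite directions; without quantitative information the net direction cannot be determined.

cannot be determined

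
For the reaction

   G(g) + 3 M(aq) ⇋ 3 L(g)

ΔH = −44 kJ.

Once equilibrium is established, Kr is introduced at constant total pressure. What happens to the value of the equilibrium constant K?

unchanged

The equilibrium constant depends only on temperature. This perturbation may move the position of equilibrium, but since T is unchanged, K itself is unchanged.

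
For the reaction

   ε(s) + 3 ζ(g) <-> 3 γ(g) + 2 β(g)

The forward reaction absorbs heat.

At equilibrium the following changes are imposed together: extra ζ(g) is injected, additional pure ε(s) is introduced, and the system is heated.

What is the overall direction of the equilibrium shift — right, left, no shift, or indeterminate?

right

Adding ζ (g), a reactant, drives the reaction to the right.
ε is a pure solid; its activity is 1 regardless of amount, so Q is unaffected — no shift from this change.
The forward reaction is endothermic. Raising T favours the endothermic direction — shift to the right.
Only the nonzero effect(s) matter; the net shift is to the right.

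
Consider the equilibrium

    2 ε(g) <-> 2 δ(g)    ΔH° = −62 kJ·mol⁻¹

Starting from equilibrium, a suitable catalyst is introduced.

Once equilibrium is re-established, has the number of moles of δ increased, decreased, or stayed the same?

unchanged

A catalyst speeds both forward and reverse rates equally; it changes neither Q nor K — no shift from this change.
No net shift occurs, so the amount of δ is unchanged.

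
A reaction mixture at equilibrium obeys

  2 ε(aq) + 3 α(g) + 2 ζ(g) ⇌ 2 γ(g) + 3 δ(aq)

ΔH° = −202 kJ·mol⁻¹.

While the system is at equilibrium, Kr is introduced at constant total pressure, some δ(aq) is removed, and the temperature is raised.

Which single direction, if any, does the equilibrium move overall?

Adding inert gas at constant total pressure expands the volume and lowers every reacting partial pressure. With Δn_gas = 2 − 5 = -3, Q moves away from K toward the side with fewer gas moles, so the system shifts toward the side with more gas moles — to the left.
Removing δ (aq), a product, drives the reaction to the right.
The forward reaction is exothermic. Raising T favours the endothermic direction — shift to the left.
The individual effects push in opposite directions; without quantitative information the net direction cannot be determined.

cannot be determined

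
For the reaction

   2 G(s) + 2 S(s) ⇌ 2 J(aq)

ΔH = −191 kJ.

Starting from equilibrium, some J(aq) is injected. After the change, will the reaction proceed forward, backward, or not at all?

Adding J (aq), a product, drives the reaction to the left.

left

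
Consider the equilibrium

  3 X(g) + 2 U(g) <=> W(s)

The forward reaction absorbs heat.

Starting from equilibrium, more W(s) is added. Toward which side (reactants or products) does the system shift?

no shift

W is a pure solid; its activity is 1 regardless of amount, so Q is unaffected — no shift from this change.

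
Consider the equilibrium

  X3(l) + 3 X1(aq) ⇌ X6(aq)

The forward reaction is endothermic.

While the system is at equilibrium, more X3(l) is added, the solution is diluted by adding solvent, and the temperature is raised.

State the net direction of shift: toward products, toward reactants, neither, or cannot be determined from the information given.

X3 is a pure liquid; its activity is 1 regardless of amount, so Q is unaffected — no shift from this change.
Dilution lowers every aqueous concentration by the same factor. Δn_aq = 1 − 3 = -2, so the system shifts toward the side with more dissolved moles — to the left.
The forward reaction is endothermic. Raising T favours the endothermic direction — shift to the right.
The individual effects push in opposite directions; without quantitative information the net direction cannot be determined.

cannot be determined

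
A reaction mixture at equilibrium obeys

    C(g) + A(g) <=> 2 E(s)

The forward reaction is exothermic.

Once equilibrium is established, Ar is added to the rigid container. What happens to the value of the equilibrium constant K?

The equilibrium constant depends only on temperature. This perturbation changes neither the position of equilibrium nor K.

unchanged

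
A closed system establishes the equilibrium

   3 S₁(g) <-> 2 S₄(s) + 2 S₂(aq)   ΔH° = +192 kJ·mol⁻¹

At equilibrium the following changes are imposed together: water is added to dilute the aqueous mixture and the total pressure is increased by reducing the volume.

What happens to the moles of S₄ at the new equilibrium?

Dilution lowers every aqueous concentration by the same factor. Δn_aq = 2 − 0 = +2, so the system shifts toward the side with more dissolved moles — to the right.
Gas moles: reactants 3, products 0 (Δn_gas = -3). Compression shifts the system toward the side with fewer moles of gas — to the right.
The net shift is to the right. S₄ is a product, so its amount increases.

increases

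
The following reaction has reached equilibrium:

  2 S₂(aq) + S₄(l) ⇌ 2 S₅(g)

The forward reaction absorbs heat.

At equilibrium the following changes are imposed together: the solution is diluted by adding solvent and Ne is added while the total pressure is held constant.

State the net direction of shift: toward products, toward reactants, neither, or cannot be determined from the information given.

Dilution lowers every aqueous concentration by the same factor. Δn_aq = 0 − 2 = -2, so the system shifts toward the side with more dissolved moles — to the left.
Adding inert gas at constant total pressure expands the volume and lowers every reacting partial pressure. With Δn_gas = 2 − 0 = +2, Q moves away from K toward the side with fewer gas moles, so the system shifts toward the side with more gas moles — to the right.
The individual effects push in opposite directions; without quantitative information the net direction cannot be determined.

cannot be determined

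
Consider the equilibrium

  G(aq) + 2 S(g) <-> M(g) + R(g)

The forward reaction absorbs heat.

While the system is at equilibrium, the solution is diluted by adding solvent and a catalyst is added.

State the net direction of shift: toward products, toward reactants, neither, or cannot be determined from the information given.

Dilution lowers every aqueous concentration by the same factor. Δn_aq = 0 − 1 = -1, so the system shifts toward the side with more dissolved moles — to the left.
A catalyst speeds both forward and reverse rates equally; it changes neither Q nor K — no shift from this change.
Only the nonzero effect(s) matter; the net shift is to the left.

left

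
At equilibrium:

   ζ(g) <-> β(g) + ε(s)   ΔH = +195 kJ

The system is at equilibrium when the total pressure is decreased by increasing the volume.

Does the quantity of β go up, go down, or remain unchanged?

unchanged

Gas moles: reactants 1, products 1. Δn_gas = 0, so a volume change leaves Q equal to K — no shift from this change.
No net shift occurs, so the amount of β is unchanged.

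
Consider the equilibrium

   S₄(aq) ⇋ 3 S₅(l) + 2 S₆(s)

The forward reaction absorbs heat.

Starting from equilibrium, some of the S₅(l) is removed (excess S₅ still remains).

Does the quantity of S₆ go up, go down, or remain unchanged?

unchanged

S₅ is a pure liquid; its activity is 1 regardless of amount, so Q is unaffected — no shift from this change.
No net shift occurs, so the amount of S₆ is unchanged.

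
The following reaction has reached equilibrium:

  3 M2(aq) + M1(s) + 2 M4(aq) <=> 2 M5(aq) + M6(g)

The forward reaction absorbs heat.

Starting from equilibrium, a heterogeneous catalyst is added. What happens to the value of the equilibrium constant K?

The equilibrium constant depends only on temperature. This perturbation changes neither the position of equilibrium nor K.

unchanged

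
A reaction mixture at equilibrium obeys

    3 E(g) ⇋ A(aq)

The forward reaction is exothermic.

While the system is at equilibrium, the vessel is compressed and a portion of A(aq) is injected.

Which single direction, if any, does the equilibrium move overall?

cannot be determined

Gas moles: reactants 3, products 0 (Δn_gas = -3). Compression shifts the system toward the side with fewer moles of gas — to the right.
Adding A (aq), a product, drives the reaction to the left.
The individual effects push in opposite directions; without quantitative information the net direction cannot be determined.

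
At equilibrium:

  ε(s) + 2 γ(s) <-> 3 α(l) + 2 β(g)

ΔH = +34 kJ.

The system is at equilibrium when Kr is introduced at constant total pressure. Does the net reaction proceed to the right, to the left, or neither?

right

Adding inert gas at constant total pressure expands the volume and lowers every reacting partial pressure. With Δn_gas = 2 − 0 = +2, Q moves away from K toward the side with fewer gas moles, so the system shifts toward the side with more gas moles — to the right.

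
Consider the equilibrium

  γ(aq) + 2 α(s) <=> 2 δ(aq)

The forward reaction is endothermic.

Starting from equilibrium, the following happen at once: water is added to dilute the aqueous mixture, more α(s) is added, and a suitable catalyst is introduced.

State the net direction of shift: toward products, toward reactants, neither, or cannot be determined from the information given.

right

Dilution lowers every aqueous concentration by the same factor. Δn_aq = 2 − 1 = +1, so the system shifts toward the side with more dissolved moles — to the right.
α is a pure solid; its activity is 1 regardless of amount, so Q is unaffected — no shift from this change.
A catalyst speeds both forward and reverse rates equally; it changes neither Q nor K — no shift from this change.
Only the nonzero effect(s) matter; the net shift is to the right.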